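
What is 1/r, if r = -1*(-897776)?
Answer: 1/897776 ≈ 1.1139e-6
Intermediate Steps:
r = 897776
1/r = 1/897776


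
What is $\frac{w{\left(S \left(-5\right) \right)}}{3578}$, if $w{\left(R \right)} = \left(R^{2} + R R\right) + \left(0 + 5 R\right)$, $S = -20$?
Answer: $\frac{10250}{1789} \approx 5.7295$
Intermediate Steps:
$w{\left(R \right)} = 2 R^{2} + 5 R$ ($w{\left(R \right)} = \left(R^{2} + R^{2}\right) + 5 R = 2 R^{2} + 5 R$)
$\frac{w{\left(S \left(-5\right) \right)}}{3578} = \frac{\left(-20\right) \left(-5\right) \left(5 + 2 \left(\left(-20\right) \left(-5\right)\right)\right)}{3578} = 100 \left(5 + 2 \cdot 100\right) \frac{1}{3578} = 100 \left(5 + 200\right) \frac{1}{3578} = 100 \cdot 205 \cdot \frac{1}{3578} = 20500 \cdot \frac{1}{3578} = \frac{10250}{1789}$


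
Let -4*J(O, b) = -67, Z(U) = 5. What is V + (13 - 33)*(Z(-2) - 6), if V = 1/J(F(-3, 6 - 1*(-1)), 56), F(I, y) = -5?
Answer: 1344/67 ≈ 20.060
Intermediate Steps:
J(O, b) = 67/4 (J(O, b) = -¼*(-67) = 67/4)
V = 4/67 (V = 1/(67/4) = 4/67 ≈ 0.059702)
V + (13 - 33)*(Z(-2) - 6) = 4/67 + (13 - 33)*(5 - 6) = 4/67 - 20*(-1) = 4/67 + 20 = 1344/67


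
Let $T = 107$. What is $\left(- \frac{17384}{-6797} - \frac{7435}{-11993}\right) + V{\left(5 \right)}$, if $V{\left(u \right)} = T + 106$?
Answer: $\frac{17622019680}{81516421} \approx 216.18$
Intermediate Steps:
$V{\left(u \right)} = 213$ ($V{\left(u \right)} = 107 + 106 = 213$)
$\left(- \frac{17384}{-6797} - \frac{7435}{-11993}\right) + V{\left(5 \right)} = \left(- \frac{17384}{-6797} - \frac{7435}{-11993}\right) + 213 = \left(\left(-17384\right) \left(- \frac{1}{6797}\right) - - \frac{7435}{11993}\right) + 213 = \left(\frac{17384}{6797} + \frac{7435}{11993}\right) + 213 = \frac{259022007}{81516421} + 213 = \frac{17622019680}{81516421}$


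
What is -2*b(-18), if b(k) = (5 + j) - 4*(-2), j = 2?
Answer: -30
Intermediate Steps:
b(k) = 15 (b(k) = (5 + 2) - 4*(-2) = 7 + 8 = 15)
-2*b(-18) = -2*15 = -30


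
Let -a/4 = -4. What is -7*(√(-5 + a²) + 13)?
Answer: -91 - 7*√251 ≈ -201.90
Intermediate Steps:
a = 16 (a = -4*(-4) = 16)
-7*(√(-5 + a²) + 13) = -7*(√(-5 + 16²) + 13) = -7*(√(-5 + 256) + 13) = -7*(√251 + 13) = -7*(13 + √251) = -91 - 7*√251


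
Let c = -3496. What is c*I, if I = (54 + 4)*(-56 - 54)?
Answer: 22304480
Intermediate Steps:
I = -6380 (I = 58*(-110) = -6380)
c*I = -3496*(-6380) = 22304480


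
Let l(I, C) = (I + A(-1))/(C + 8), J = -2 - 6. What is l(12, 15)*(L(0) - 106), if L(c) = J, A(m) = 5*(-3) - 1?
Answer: 456/23 ≈ 19.826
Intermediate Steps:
A(m) = -16 (A(m) = -15 - 1 = -16)
J = -8
l(I, C) = (-16 + I)/(8 + C) (l(I, C) = (I - 16)/(C + 8) = (-16 + I)/(8 + C))
L(c) = -8
l(12, 15)*(L(0) - 106) = ((-16 + 12)/(8 + 15))*(-8 - 106) = (-4/23)*(-114) = ((1/23)*(-4))*(-114) = -4/23*(-114) = 456/23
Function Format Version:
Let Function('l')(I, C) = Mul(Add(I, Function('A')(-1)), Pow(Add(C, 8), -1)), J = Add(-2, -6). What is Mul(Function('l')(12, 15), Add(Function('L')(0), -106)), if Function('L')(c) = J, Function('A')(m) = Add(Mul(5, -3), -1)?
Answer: Rational(456, 23) ≈ 19.826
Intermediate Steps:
Function('A')(m) = -16 (Function('A')(m) = Add(-15, -1) = -16)
J = -8
Function('l')(I, C) = Mul(Pow(Add(8, C), -1), Add(-16, I)) (Function('l')(I, C) = Mul(Add(I, -16), Pow(Add(C, 8), -1)) = Mul(Add(-16, I), Pow(Add(8, C), -1)) = Mul(Pow(Add(8, C), -1), Add(-16, I)))
Function('L')(c) = -8
Mul(Function('l')(12, 15), Add(Function('L')(0), -106)) = Mul(Mul(Pow(Add(8, 15), -1), Add(-16, 12)), Add(-8, -106)) = Mul(Mul(Pow(23, -1), -4), -114) = Mul(Mul(Rational(1, 23), -4), -114) = Mul(Rational(-4, 23), -114) = Rational(456, 23)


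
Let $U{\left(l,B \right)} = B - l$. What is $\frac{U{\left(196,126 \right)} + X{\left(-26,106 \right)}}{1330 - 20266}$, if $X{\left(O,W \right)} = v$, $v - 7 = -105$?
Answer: $\frac{7}{789} \approx 0.008872$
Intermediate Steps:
$v = -98$ ($v = 7 - 105 = -98$)
$X{\left(O,W \right)} = -98$
$\frac{U{\left(196,126 \right)} + X{\left(-26,106 \right)}}{1330 - 20266} = \frac{\left(126 - 196\right) - 98}{1330 - 20266} = \frac{\left(126 - 196\right) - 98}{-18936} = \left(-70 - 98\right) \left(- \frac{1}{18936}\right) = \left(-168\right) \left(- \frac{1}{18936}\right) = \frac{7}{789}$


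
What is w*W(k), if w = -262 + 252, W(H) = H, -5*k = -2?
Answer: -4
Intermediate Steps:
k = ⅖ (k = -⅕*(-2) = ⅖ ≈ 0.40000)
w = -10
w*W(k) = -10*⅖ = -4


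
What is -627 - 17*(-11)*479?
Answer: 88946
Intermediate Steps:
-627 - 17*(-11)*479 = -627 + 187*479 = -627 + 89573 = 88946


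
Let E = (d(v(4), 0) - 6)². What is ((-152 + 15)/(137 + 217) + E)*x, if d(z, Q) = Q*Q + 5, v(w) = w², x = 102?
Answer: 3689/59 ≈ 62.525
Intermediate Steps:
d(z, Q) = 5 + Q² (d(z, Q) = Q² + 5 = 5 + Q²)
E = 1 (E = ((5 + 0²) - 6)² = ((5 + 0) - 6)² = (5 - 6)² = (-1)² = 1)
((-152 + 15)/(137 + 217) + E)*x = ((-152 + 15)/(137 + 217) + 1)*102 = (-137/354 + 1)*102 = (217/354)*102 = 3689/59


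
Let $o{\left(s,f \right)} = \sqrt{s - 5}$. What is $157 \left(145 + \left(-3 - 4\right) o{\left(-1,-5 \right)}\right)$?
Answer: $22765 - 1099 i \sqrt{6} \approx 22765.0 - 2692.0 i$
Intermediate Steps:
$o{\left(s,f \right)} = \sqrt{-5 + s}$
$157 \left(145 + \left(-3 - 4\right) o{\left(-1,-5 \right)}\right) = 157 \left(145 + \left(-3 - 4\right) \sqrt{-5 - 1}\right) = 157 \left(145 - 7 \sqrt{-6}\right) = 157 \left(145 - 7 i \sqrt{6}\right) = 22765 - 1099 i \sqrt{6}$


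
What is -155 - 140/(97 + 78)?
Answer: -779/5 ≈ -155.80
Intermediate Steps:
-155 - 140/(97 + 78) = -155 - 140/175 = -155 - 140*1/175 = -155 - ⅘ = -779/5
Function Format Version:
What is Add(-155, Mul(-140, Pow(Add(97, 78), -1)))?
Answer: Rational(-779, 5) ≈ -155.80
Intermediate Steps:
Add(-155, Mul(-140, Pow(Add(97, 78), -1))) = Add(-155, Mul(-140, Pow(175, -1))) = Add(-155, Mul(-140, Rational(1, 175))) = Add(-155, Rational(-4, 5)) = Rational(-779, 5)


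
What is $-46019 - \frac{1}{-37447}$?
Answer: $- \frac{1723273492}{37447} \approx -46019.0$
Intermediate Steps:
$-46019 - \frac{1}{-37447} = -46019 - - \frac{1}{37447} = -46019 + \frac{1}{37447} = - \frac{1723273492}{37447}$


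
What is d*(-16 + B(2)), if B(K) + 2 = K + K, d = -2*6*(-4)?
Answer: -672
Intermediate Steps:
d = 48 (d = -12*(-4) = 48)
B(K) = -2 + 2*K (B(K) = -2 + (K + K) = -2 + 2*K)
d*(-16 + B(2)) = 48*(-16 + (-2 + 2*2)) = 48*(-16 + (-2 + 4)) = 48*(-16 + 2) = 48*(-14) = -672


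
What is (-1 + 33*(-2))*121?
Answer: -8107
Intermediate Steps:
(-1 + 33*(-2))*121 = (-1 - 66)*121 = -67*121 = -8107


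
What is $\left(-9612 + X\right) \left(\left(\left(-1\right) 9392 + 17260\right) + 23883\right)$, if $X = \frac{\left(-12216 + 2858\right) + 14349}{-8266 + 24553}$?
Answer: $- \frac{4970481028403}{16287} \approx -3.0518 \cdot 10^{8}$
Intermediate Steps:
$X = \frac{4991}{16287}$ ($X = \frac{-9358 + 14349}{16287} = 4991 \cdot \frac{1}{16287} = \frac{4991}{16287} \approx 0.30644$)
$\left(-9612 + X\right) \left(\left(\left(-1\right) 9392 + 17260\right) + 23883\right) = \left(-9612 + \frac{4991}{16287}\right) \left(\left(\left(-1\right) 9392 + 17260\right) + 23883\right) = - \frac{156545653 \left(\left(-9392 + 17260\right) + 23883\right)}{16287} = - \frac{156545653 \left(7868 + 23883\right)}{16287} = \left(- \frac{156545653}{16287}\right) 31751 = - \frac{4970481028403}{16287}$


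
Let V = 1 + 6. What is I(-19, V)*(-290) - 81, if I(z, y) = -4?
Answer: 1079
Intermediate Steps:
V = 7
I(-19, V)*(-290) - 81 = -4*(-290) - 81 = 1160 - 81 = 1079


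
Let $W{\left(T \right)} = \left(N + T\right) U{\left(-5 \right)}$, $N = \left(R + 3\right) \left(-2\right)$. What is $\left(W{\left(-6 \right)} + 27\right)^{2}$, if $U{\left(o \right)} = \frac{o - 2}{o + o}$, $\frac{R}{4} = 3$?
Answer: $\frac{81}{25} \approx 3.24$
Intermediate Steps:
$R = 12$ ($R = 4 \cdot 3 = 12$)
$N = -30$ ($N = \left(12 + 3\right) \left(-2\right) = 15 \left(-2\right) = -30$)
$U{\left(o \right)} = \frac{-2 + o}{2 o}$ ($U{\left(o \right)} = \frac{o - 2}{2 o} = \left(-2 + o\right) \frac{1}{2 o} = \frac{-2 + o}{2 o}$)
$W{\left(T \right)} = -21 + \frac{7 T}{10}$ ($W{\left(T \right)} = \left(-30 + T\right) \frac{-2 - 5}{2 \left(-5\right)} = \left(-30 + T\right) \frac{1}{2} \left(- \frac{1}{5}\right) \left(-7\right) = \left(-30 + T\right) \frac{7}{10} = -21 + \frac{7 T}{10}$)
$\left(W{\left(-6 \right)} + 27\right)^{2} = \left(\left(-21 + \frac{7}{10} \left(-6\right)\right) + 27\right)^{2} = \left(\left(-21 - \frac{21}{5}\right) + 27\right)^{2} = \left(- \frac{126}{5} + 27\right)^{2} = \left(\frac{9}{5}\right)^{2} = \frac{81}{25}$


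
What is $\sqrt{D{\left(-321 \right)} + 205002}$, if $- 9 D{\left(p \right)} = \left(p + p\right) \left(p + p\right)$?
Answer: $\sqrt{159206} \approx 399.01$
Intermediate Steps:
$D{\left(p \right)} = - \frac{4 p^{2}}{9}$ ($D{\left(p \right)} = - \frac{\left(p + p\right) \left(p + p\right)}{9} = - \frac{2 p 2 p}{9} = - \frac{4 p^{2}}{9}$)
$\sqrt{D{\left(-321 \right)} + 205002} = \sqrt{- \frac{4 \left(-321\right)^{2}}{9} + 205002} = \sqrt{\left(- \frac{4}{9}\right) 103041 + 205002} = \sqrt{-45796 + 205002} = \sqrt{159206}$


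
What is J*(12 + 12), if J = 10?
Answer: 240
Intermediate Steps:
J*(12 + 12) = 10*(12 + 12) = 10*24 = 240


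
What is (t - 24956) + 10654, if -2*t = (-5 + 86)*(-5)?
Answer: -28199/2 ≈ -14100.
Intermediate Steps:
t = 405/2 (t = -(-5 + 86)*(-5)/2 = -81*(-5)/2 = -1/2*(-405) = 405/2 ≈ 202.50)
(t - 24956) + 10654 = (405/2 - 24956) + 10654 = -49507/2 + 10654 = -28199/2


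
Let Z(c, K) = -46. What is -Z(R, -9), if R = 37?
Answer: 46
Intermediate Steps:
-Z(R, -9) = -1*(-46) = 46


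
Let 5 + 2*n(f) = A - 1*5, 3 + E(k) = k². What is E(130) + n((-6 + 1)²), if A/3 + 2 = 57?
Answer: 33949/2 ≈ 16975.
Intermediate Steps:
A = 165 (A = -6 + 3*57 = -6 + 171 = 165)
E(k) = -3 + k²
n(f) = 155/2 (n(f) = -5/2 + (165 - 1*5)/2 = -5/2 + (165 - 5)/2 = -5/2 + (½)*160 = -5/2 + 80 = 155/2)
E(130) + n((-6 + 1)²) = (-3 + 130²) + 155/2 = (-3 + 16900) + 155/2 = 16897 + 155/2 = 33949/2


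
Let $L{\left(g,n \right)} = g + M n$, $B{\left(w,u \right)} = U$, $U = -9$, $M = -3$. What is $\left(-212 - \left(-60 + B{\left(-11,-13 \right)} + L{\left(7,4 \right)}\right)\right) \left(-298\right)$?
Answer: $41124$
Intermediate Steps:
$B{\left(w,u \right)} = -9$
$L{\left(g,n \right)} = g - 3 n$
$\left(-212 - \left(-60 + B{\left(-11,-13 \right)} + L{\left(7,4 \right)}\right)\right) \left(-298\right) = \left(-212 + \left(\left(60 - \left(7 - 12\right)\right) - -9\right)\right) \left(-298\right) = \left(-212 + \left(\left(60 - \left(7 - 12\right)\right) + 9\right)\right) \left(-298\right) = \left(-212 + \left(\left(60 - -5\right) + 9\right)\right) \left(-298\right) = \left(-212 + \left(\left(60 + 5\right) + 9\right)\right) \left(-298\right) = \left(-212 + \left(65 + 9\right)\right) \left(-298\right) = \left(-212 + 74\right) \left(-298\right) = \left(-138\right) \left(-298\right) = 41124$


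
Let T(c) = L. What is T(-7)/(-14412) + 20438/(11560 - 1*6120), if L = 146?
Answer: 36719777/9800160 ≈ 3.7469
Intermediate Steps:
T(c) = 146
T(-7)/(-14412) + 20438/(11560 - 1*6120) = 146/(-14412) + 20438/(11560 - 1*6120) = 146*(-1/14412) + 20438/(11560 - 6120) = -73/7206 + 20438/5440 = -73/7206 + 20438*(1/5440) = -73/7206 + 10219/2720 = 36719777/9800160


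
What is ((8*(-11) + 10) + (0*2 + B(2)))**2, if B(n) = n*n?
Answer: 5476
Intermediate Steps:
B(n) = n**2
((8*(-11) + 10) + (0*2 + B(2)))**2 = ((8*(-11) + 10) + (0*2 + 2**2))**2 = ((-88 + 10) + (0 + 4))**2 = (-78 + 4)**2 = (-74)**2 = 5476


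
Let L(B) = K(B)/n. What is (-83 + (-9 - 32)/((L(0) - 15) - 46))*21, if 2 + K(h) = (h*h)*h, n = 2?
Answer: -107205/62 ≈ -1729.1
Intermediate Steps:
K(h) = -2 + h³ (K(h) = -2 + (h*h)*h = -2 + h²*h = -2 + h³)
L(B) = -1 + B³/2 (L(B) = (-2 + B³)/2 = (-2 + B³)*(½) = -1 + B³/2)
(-83 + (-9 - 32)/((L(0) - 15) - 46))*21 = (-83 + (-9 - 32)/(((-1 + (½)*0³) - 15) - 46))*21 = (-83 - 41/(((-1 + (½)*0) - 15) - 46))*21 = (-83 - 41/(((-1 + 0) - 15) - 46))*21 = (-83 - 41/((-1 - 15) - 46))*21 = (-83 - 41/(-16 - 46))*21 = (-83 - 41/(-62))*21 = (-83 - 41*(-1/62))*21 = (-83 + 41/62)*21 = -5105/62*21 = -107205/62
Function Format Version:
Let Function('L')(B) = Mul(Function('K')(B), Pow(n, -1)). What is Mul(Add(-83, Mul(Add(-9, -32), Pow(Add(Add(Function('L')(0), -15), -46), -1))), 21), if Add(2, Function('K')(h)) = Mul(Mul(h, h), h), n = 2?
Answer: Rational(-107205, 62) ≈ -1729.1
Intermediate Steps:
Function('K')(h) = Add(-2, Pow(h, 3)) (Function('K')(h) = Add(-2, Mul(Mul(h, h), h)) = Add(-2, Mul(Pow(h, 2), h)) = Add(-2, Pow(h, 3)))
Function('L')(B) = Add(-1, Mul(Rational(1, 2), Pow(B, 3))) (Function('L')(B) = Mul(Add(-2, Pow(B, 3)), Pow(2, -1)) = Mul(Add(-2, Pow(B, 3)), Rational(1, 2)) = Add(-1, Mul(Rational(1, 2), Pow(B, 3))))
Mul(Add(-83, Mul(Add(-9, -32), Pow(Add(Add(Function('L')(0), -15), -46), -1))), 21) = Mul(Add(-83, Mul(Add(-9, -32), Pow(Add(Add(Add(-1, Mul(Rational(1, 2), Pow(0, 3))), -15), -46), -1))), 21) = Mul(Add(-83, Mul(-41, Pow(Add(Add(Add(-1, Mul(Rational(1, 2), 0)), -15), -46), -1))), 21) = Mul(Add(-83, Mul(-41, Pow(Add(Add(Add(-1, 0), -15), -46), -1))), 21) = Mul(Add(-83, Mul(-41, Pow(Add(Add(-1, -15), -46), -1))), 21) = Mul(Add(-83, Mul(-41, Pow(Add(-16, -46), -1))), 21) = Mul(Add(-83, Mul(-41, Pow(-62, -1))), 21) = Mul(Add(-83, Mul(-41, Rational(-1, 62))), 21) = Mul(Add(-83, Rational(41, 62)), 21) = Mul(Rational(-5105, 62), 21) = Rational(-107205, 62)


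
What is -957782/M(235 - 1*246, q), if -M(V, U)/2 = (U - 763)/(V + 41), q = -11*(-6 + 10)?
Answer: -4788910/269 ≈ -17803.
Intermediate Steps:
q = -44 (q = -11*4 = -44)
M(V, U) = -2*(-763 + U)/(41 + V) (M(V, U) = -2*(U - 763)/(V + 41) = -2*(-763 + U)/(41 + V))
-957782/M(235 - 1*246, q) = -957782*(41 + (235 - 1*246))/(2*(763 - 1*(-44))) = -957782*(41 + (235 - 246))/(2*(763 + 44)) = -957782/(2*807/(41 - 11)) = -957782/(2*807/30) = -957782/(2*(1/30)*807) = -957782/269/5 = -957782*5/269 = -4788910/269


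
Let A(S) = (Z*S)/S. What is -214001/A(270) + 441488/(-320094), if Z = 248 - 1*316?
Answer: 34235207455/10883196 ≈ 3145.7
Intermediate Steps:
Z = -68 (Z = 248 - 316 = -68)
A(S) = -68 (A(S) = (-68*S)/S = -68)
-214001/A(270) + 441488/(-320094) = -214001/(-68) + 441488/(-320094) = -214001*(-1/68) + 441488*(-1/320094) = 214001/68 - 220744/160047 = 34235207455/10883196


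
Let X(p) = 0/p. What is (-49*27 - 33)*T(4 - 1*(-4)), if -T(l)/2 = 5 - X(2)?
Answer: 13560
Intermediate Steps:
X(p) = 0
T(l) = -10 (T(l) = -2*(5 - 1*0) = -2*(5 + 0) = -2*5 = -10)
(-49*27 - 33)*T(4 - 1*(-4)) = (-49*27 - 33)*(-10) = (-1323 - 33)*(-10) = -1356*(-10) = 13560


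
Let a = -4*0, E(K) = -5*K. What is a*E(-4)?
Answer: 0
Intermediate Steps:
a = 0
a*E(-4) = 0*(-5*(-4)) = 0*20 = 0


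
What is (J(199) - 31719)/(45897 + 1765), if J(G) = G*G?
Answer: 3941/23831 ≈ 0.16537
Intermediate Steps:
J(G) = G²
(J(199) - 31719)/(45897 + 1765) = (199² - 31719)/(45897 + 1765) = (39601 - 31719)/47662 = 7882*(1/47662) = 3941/23831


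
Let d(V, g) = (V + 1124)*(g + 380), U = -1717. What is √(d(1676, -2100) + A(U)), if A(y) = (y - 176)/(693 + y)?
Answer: I*√4931582107/32 ≈ 2194.5*I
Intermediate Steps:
A(y) = (-176 + y)/(693 + y)
d(V, g) = (380 + g)*(1124 + V) (d(V, g) = (1124 + V)*(380 + g) = (380 + g)*(1124 + V))
√(d(1676, -2100) + A(U)) = √((427120 + 380*1676 + 1124*(-2100) + 1676*(-2100)) + (-176 - 1717)/(693 - 1717)) = √((427120 + 636880 - 2360400 - 3519600) - 1893/(-1024)) = √(-4816000 - 1/1024*(-1893)) = √(-4816000 + 1893/1024) = √(-4931582107/1024) = I*√4931582107/32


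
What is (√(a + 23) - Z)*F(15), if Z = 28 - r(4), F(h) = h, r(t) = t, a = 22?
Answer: -360 + 45*√5 ≈ -259.38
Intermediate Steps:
Z = 24 (Z = 28 - 1*4 = 28 - 4 = 24)
(√(a + 23) - Z)*F(15) = (√(22 + 23) - 1*24)*15 = (√45 - 24)*15 = (3*√5 - 24)*15 = (-24 + 3*√5)*15 = -360 + 45*√5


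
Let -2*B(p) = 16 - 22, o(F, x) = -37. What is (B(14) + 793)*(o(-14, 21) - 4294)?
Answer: -3447476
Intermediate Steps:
B(p) = 3 (B(p) = -(16 - 22)/2 = -½*(-6) = 3)
(B(14) + 793)*(o(-14, 21) - 4294) = (3 + 793)*(-37 - 4294) = 796*(-4331) = -3447476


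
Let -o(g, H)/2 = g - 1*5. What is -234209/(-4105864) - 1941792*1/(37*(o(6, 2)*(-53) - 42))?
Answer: -124565300959/151916968 ≈ -819.96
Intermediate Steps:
o(g, H) = 10 - 2*g (o(g, H) = -2*(g - 1*5) = -2*(g - 5) = -2*(-5 + g) = 10 - 2*g)
-234209/(-4105864) - 1941792*1/(37*(o(6, 2)*(-53) - 42)) = -234209/(-4105864) - 1941792*1/(37*((10 - 2*6)*(-53) - 42)) = -234209*(-1/4105864) - 1941792*1/(37*((10 - 12)*(-53) - 42)) = 234209/4105864 - 1941792*1/(37*(-2*(-53) - 42)) = 234209/4105864 - 1941792*1/(37*(106 - 42)) = 234209/4105864 - 1941792/(64*37) = 234209/4105864 - 1941792/2368 = 234209/4105864 - 1941792*1/2368 = 234209/4105864 - 60681/74 = -124565300959/151916968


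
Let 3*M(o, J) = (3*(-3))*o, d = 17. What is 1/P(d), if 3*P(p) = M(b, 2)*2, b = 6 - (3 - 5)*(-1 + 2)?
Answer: -1/16 ≈ -0.062500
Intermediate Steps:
b = 8 (b = 6 - (-2) = 6 - 1*(-2) = 6 + 2 = 8)
M(o, J) = -3*o (M(o, J) = ((3*(-3))*o)/3 = (-9*o)/3 = -3*o)
P(p) = -16 (P(p) = (-3*8*2)/3 = (-24*2)/3 = (⅓)*(-48) = -16)
1/P(d) = 1/(-16) = -1/16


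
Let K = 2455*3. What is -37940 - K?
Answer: -45305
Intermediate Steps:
K = 7365
-37940 - K = -37940 - 1*7365 = -37940 - 7365 = -45305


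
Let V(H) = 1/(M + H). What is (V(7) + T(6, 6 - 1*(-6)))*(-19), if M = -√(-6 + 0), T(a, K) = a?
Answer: -6403/55 - 19*I*√6/55 ≈ -116.42 - 0.84619*I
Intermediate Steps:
M = -I*√6 (M = -√(-6) = -I*√6 ≈ -2.4495*I)
V(H) = 1/(H - I*√6) (V(H) = 1/(-I*√6 + H) = 1/(H - I*√6))
(V(7) + T(6, 6 - 1*(-6)))*(-19) = (1/(7 - I*√6) + 6)*(-19) = (6 + 1/(7 - I*√6))*(-19) = -114 - 19/(7 - I*√6)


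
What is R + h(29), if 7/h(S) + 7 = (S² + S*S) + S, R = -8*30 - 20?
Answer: -443033/1704 ≈ -260.00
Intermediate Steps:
R = -260 (R = -240 - 20 = -260)
h(S) = 7/(-7 + S + 2*S²) (h(S) = 7/(-7 + ((S² + S*S) + S)) = 7/(-7 + ((S² + S²) + S)) = 7/(-7 + (2*S² + S)) = 7/(-7 + (S + 2*S²)) = 7/(-7 + S + 2*S²))
R + h(29) = -260 + 7/(-7 + 29 + 2*29²) = -260 + 7/(-7 + 29 + 2*841) = -260 + 7/(-7 + 29 + 1682) = -260 + 7/1704 = -443033/1704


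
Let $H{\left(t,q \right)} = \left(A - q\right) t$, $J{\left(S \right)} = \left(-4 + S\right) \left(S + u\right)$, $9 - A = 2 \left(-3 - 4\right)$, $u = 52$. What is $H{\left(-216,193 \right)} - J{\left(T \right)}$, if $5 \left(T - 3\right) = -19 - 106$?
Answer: $37500$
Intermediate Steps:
$T = -22$ ($T = 3 + \frac{-19 - 106}{5} = 3 + \frac{1}{5} \left(-125\right) = 3 - 25 = -22$)
$A = 23$ ($A = 9 - 2 \left(-3 - 4\right) = 9 - 2 \left(-7\right) = 9 - -14 = 9 + 14 = 23$)
$J{\left(S \right)} = \left(-4 + S\right) \left(52 + S\right)$ ($J{\left(S \right)} = \left(-4 + S\right) \left(S + 52\right) = \left(-4 + S\right) \left(52 + S\right)$)
$H{\left(t,q \right)} = t \left(23 - q\right)$ ($H{\left(t,q \right)} = \left(23 - q\right) t = t \left(23 - q\right)$)
$H{\left(-216,193 \right)} - J{\left(T \right)} = - 216 \left(23 - 193\right) - \left(-208 + \left(-22\right)^{2} + 48 \left(-22\right)\right) = - 216 \left(23 - 193\right) - \left(-208 + 484 - 1056\right) = \left(-216\right) \left(-170\right) - -780 = 36720 + 780 = 37500$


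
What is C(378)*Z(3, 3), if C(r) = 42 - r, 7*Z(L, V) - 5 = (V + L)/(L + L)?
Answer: -288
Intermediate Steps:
Z(L, V) = 5/7 + (L + V)/(14*L) (Z(L, V) = 5/7 + ((V + L)/(L + L))/7 = 5/7 + ((L + V)/((2*L)))/7 = 5/7 + ((L + V)*(1/(2*L)))/7 = 5/7 + ((L + V)/(2*L))/7 = 5/7 + (L + V)/(14*L))
C(378)*Z(3, 3) = (42 - 1*378)*((1/14)*(3 + 11*3)/3) = (42 - 378)*((1/14)*(⅓)*(3 + 33)) = -24*36/3 = -336*6/7 = -288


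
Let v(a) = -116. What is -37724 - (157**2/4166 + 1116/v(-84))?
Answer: -4557139843/120814 ≈ -37720.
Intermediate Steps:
-37724 - (157**2/4166 + 1116/v(-84)) = -37724 - (157**2/4166 + 1116/(-116)) = -37724 - (24649*(1/4166) + 1116*(-1/116)) = -37724 - (24649/4166 - 279/29) = -37724 - 1*(-447493/120814) = -37724 + 447493/120814 = -4557139843/120814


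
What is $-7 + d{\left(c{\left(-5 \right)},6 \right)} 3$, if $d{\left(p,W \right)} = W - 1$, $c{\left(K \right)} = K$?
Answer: $8$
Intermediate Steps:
$d{\left(p,W \right)} = -1 + W$ ($d{\left(p,W \right)} = W - 1 = -1 + W$)
$-7 + d{\left(c{\left(-5 \right)},6 \right)} 3 = -7 + \left(-1 + 6\right) 3 = -7 + 5 \cdot 3 = -7 + 15 = 8$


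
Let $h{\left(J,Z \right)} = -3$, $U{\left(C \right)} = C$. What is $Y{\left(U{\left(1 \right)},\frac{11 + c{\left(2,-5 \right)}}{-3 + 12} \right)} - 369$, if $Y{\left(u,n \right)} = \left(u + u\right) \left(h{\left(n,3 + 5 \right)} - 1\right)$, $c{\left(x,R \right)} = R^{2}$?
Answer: $-377$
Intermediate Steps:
$Y{\left(u,n \right)} = - 8 u$ ($Y{\left(u,n \right)} = \left(u + u\right) \left(-3 - 1\right) = 2 u \left(-4\right) = - 8 u$)
$Y{\left(U{\left(1 \right)},\frac{11 + c{\left(2,-5 \right)}}{-3 + 12} \right)} - 369 = \left(-8\right) 1 - 369 = -8 - 369 = -377$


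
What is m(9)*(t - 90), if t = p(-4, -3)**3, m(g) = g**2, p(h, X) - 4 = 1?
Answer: 2835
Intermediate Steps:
p(h, X) = 5 (p(h, X) = 4 + 1 = 5)
t = 125 (t = 5**3 = 125)
m(9)*(t - 90) = 9**2*(125 - 90) = 81*35 = 2835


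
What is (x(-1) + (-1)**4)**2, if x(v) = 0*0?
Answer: 1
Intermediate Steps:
x(v) = 0
(x(-1) + (-1)**4)**2 = (0 + (-1)**4)**2 = (0 + 1)**2 = 1**2 = 1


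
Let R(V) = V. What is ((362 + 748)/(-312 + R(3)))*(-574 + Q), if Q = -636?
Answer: 447700/103 ≈ 4346.6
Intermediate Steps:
((362 + 748)/(-312 + R(3)))*(-574 + Q) = ((362 + 748)/(-312 + 3))*(-574 - 636) = (1110/(-309))*(-1210) = (1110*(-1/309))*(-1210) = -370/103*(-1210) = 447700/103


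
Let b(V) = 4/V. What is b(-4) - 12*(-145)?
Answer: 1739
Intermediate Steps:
b(-4) - 12*(-145) = 4/(-4) - 12*(-145) = 4*(-¼) + 1740 = -1 + 1740 = 1739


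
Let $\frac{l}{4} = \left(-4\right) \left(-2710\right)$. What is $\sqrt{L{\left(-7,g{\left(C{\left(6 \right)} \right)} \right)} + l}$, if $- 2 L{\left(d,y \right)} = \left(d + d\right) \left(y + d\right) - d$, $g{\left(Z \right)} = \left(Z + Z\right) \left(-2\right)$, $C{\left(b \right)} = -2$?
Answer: $\frac{\sqrt{173454}}{2} \approx 208.24$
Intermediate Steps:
$g{\left(Z \right)} = - 4 Z$ ($g{\left(Z \right)} = 2 Z \left(-2\right) = - 4 Z$)
$l = 43360$ ($l = 4 \left(\left(-4\right) \left(-2710\right)\right) = 4 \cdot 10840 = 43360$)
$L{\left(d,y \right)} = \frac{d}{2} - d \left(d + y\right)$ ($L{\left(d,y \right)} = - \frac{\left(d + d\right) \left(y + d\right) - d}{2} = - \frac{2 d \left(d + y\right) - d}{2} = - \frac{- d + 2 d \left(d + y\right)}{2} = \frac{d}{2} - d \left(d + y\right)$)
$\sqrt{L{\left(-7,g{\left(C{\left(6 \right)} \right)} \right)} + l} = \sqrt{- 7 \left(\frac{1}{2} - -7 - \left(-4\right) \left(-2\right)\right) + 43360} = \sqrt{- 7 \left(\frac{1}{2} + 7 - 8\right) + 43360} = \sqrt{\left(-7\right) \left(- \frac{1}{2}\right) + 43360} = \sqrt{\frac{7}{2} + 43360} = \sqrt{\frac{86727}{2}} = \frac{\sqrt{173454}}{2}$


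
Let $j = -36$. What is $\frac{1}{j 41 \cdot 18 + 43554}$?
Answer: $\frac{1}{16986} \approx 5.8872 \cdot 10^{-5}$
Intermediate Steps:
$\frac{1}{j 41 \cdot 18 + 43554} = \frac{1}{\left(-36\right) 41 \cdot 18 + 43554} = \frac{1}{\left(-1476\right) 18 + 43554} = \frac{1}{-26568 + 43554} = \frac{1}{16986}$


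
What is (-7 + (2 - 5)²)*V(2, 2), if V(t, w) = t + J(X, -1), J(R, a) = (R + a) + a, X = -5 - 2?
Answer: -14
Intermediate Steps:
X = -7
J(R, a) = R + 2*a
V(t, w) = -9 + t (V(t, w) = t + (-7 + 2*(-1)) = t + (-7 - 2) = t - 9 = -9 + t)
(-7 + (2 - 5)²)*V(2, 2) = (-7 + (2 - 5)²)*(-9 + 2) = (-7 + (-3)²)*(-7) = (-7 + 9)*(-7) = 2*(-7) = -14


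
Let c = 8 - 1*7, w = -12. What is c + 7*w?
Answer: -83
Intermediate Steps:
c = 1 (c = 8 - 7 = 1)
c + 7*w = 1 + 7*(-12) = 1 - 84 = -83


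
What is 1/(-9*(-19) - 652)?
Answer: -1/481 ≈ -0.0020790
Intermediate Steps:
1/(-9*(-19) - 652) = 1/(171 - 652) = 1/(-481) = -1/481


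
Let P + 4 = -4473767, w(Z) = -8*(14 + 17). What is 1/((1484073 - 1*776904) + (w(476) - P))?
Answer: 1/5180692 ≈ 1.9302e-7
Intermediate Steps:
w(Z) = -248 (w(Z) = -8*31 = -248)
P = -4473771 (P = -4 - 4473767 = -4473771)
1/((1484073 - 1*776904) + (w(476) - P)) = 1/((1484073 - 1*776904) + (-248 - 1*(-4473771))) = 1/((1484073 - 776904) + (-248 + 4473771)) = 1/(707169 + 4473523) = 1/5180692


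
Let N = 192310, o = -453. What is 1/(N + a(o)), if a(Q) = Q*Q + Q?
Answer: 1/397066 ≈ 2.5185e-6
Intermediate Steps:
a(Q) = Q + Q**2 (a(Q) = Q**2 + Q = Q + Q**2)
1/(N + a(o)) = 1/(192310 - 453*(1 - 453)) = 1/(192310 - 453*(-452)) = 1/(192310 + 204756) = 1/397066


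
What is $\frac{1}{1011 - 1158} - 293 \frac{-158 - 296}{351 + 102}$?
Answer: $\frac{6517927}{22197} \approx 293.64$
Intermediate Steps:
$\frac{1}{1011 - 1158} - 293 \frac{-158 - 296}{351 + 102} = \frac{1}{-147} - 293 \left(- \frac{454}{453}\right) = - \frac{1}{147} - 293 \left(\left(-454\right) \frac{1}{453}\right) = - \frac{1}{147} - - \frac{133022}{453} = - \frac{1}{147} + \frac{133022}{453} = \frac{6517927}{22197}$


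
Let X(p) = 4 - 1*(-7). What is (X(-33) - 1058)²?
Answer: 1096209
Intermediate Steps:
X(p) = 11 (X(p) = 4 + 7 = 11)
(X(-33) - 1058)² = (11 - 1058)² = (-1047)² = 1096209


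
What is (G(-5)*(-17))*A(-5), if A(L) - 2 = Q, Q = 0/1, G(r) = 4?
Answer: -136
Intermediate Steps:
Q = 0 (Q = 0*1 = 0)
A(L) = 2 (A(L) = 2 + 0 = 2)
(G(-5)*(-17))*A(-5) = (4*(-17))*2 = -68*2 = -136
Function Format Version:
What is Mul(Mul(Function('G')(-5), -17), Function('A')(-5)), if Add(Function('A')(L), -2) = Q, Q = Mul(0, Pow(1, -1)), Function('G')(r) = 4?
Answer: -136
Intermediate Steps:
Q = 0 (Q = Mul(0, 1) = 0)
Function('A')(L) = 2 (Function('A')(L) = Add(2, 0) = 2)
Mul(Mul(Function('G')(-5), -17), Function('A')(-5)) = Mul(Mul(4, -17), 2) = Mul(-68, 2) = -136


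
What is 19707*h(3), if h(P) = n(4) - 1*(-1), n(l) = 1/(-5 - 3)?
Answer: 137949/8 ≈ 17244.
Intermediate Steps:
n(l) = -⅛ (n(l) = 1/(-8) = -⅛)
h(P) = 7/8 (h(P) = -⅛ - 1*(-1) = -⅛ + 1 = 7/8)
19707*h(3) = 19707*(7/8) = 137949/8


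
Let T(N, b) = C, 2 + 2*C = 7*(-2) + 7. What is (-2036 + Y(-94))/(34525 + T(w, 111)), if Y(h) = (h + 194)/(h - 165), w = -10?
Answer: -1054848/17881619 ≈ -0.058991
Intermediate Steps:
Y(h) = (194 + h)/(-165 + h)
C = -9/2 (C = -1 + (7*(-2) + 7)/2 = -1 + (-14 + 7)/2 = -1 + (1/2)*(-7) = -1 - 7/2 = -9/2 ≈ -4.5000)
T(N, b) = -9/2
(-2036 + Y(-94))/(34525 + T(w, 111)) = (-2036 + (194 - 94)/(-165 - 94))/(34525 - 9/2) = (-2036 + 100/(-259))/(69041/2) = (-2036 - 1/259*100)*(2/69041) = (-2036 - 100/259)*(2/69041) = -527424/259*2/69041 = -1054848/17881619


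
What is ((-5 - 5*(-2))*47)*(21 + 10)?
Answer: 7285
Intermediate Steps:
((-5 - 5*(-2))*47)*(21 + 10) = ((-5 + 10)*47)*31 = (5*47)*31 = 235*31 = 7285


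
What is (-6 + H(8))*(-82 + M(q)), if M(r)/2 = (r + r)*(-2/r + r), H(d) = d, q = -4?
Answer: -52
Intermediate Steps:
M(r) = 4*r*(r - 2/r) (M(r) = 2*((r + r)*(-2/r + r)) = 2*((2*r)*(r - 2/r)) = 2*(2*r*(r - 2/r)) = 4*r*(r - 2/r))
(-6 + H(8))*(-82 + M(q)) = (-6 + 8)*(-82 + (-8 + 4*(-4)**2)) = 2*(-82 + (-8 + 4*16)) = 2*(-82 + (-8 + 64)) = 2*(-82 + 56) = 2*(-26) = -52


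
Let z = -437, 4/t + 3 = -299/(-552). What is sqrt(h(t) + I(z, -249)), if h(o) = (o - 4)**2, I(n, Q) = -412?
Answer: 2*I*sqrt(330987)/59 ≈ 19.502*I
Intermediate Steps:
t = -96/59 (t = 4/(-3 - 299/(-552)) = 4/(-3 - 299*(-1/552)) = 4/(-3 + 13/24) = 4/(-59/24) = 4*(-24/59) = -96/59 ≈ -1.6271)
h(o) = (-4 + o)**2
sqrt(h(t) + I(z, -249)) = sqrt((-4 - 96/59)**2 - 412) = sqrt((-332/59)**2 - 412) = sqrt(110224/3481 - 412) = sqrt(-1323948/3481) = 2*I*sqrt(330987)/59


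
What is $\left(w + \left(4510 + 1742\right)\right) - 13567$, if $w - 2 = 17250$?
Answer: $9937$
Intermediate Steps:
$w = 17252$ ($w = 2 + 17250 = 17252$)
$\left(w + \left(4510 + 1742\right)\right) - 13567 = \left(17252 + \left(4510 + 1742\right)\right) - 13567 = \left(17252 + 6252\right) - 13567 = 23504 - 13567 = 9937$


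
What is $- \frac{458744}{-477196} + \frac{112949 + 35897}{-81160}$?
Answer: $- \frac{4224631597}{4841153420} \approx -0.87265$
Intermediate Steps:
$- \frac{458744}{-477196} + \frac{112949 + 35897}{-81160} = \left(-458744\right) \left(- \frac{1}{477196}\right) + 148846 \left(- \frac{1}{81160}\right) = \frac{114686}{119299} - \frac{74423}{40580} = - \frac{4224631597}{4841153420}$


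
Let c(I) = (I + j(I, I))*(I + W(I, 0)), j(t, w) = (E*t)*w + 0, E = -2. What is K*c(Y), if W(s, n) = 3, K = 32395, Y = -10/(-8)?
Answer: -8260725/32 ≈ -2.5815e+5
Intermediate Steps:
Y = 5/4 (Y = -10*(-⅛) = 5/4 ≈ 1.2500)
j(t, w) = -2*t*w (j(t, w) = (-2*t)*w + 0 = -2*t*w + 0 = -2*t*w)
c(I) = (3 + I)*(I - 2*I²) (c(I) = (I - 2*I*I)*(I + 3) = (I - 2*I²)*(3 + I) = (3 + I)*(I - 2*I²))
K*c(Y) = 32395*(5*(3 - 5*5/4 - 2*(5/4)²)/4) = 32395*(5*(3 - 25/4 - 2*25/16)/4) = 32395*(5*(3 - 25/4 - 25/8)/4) = 32395*((5/4)*(-51/8)) = 32395*(-255/32) = -8260725/32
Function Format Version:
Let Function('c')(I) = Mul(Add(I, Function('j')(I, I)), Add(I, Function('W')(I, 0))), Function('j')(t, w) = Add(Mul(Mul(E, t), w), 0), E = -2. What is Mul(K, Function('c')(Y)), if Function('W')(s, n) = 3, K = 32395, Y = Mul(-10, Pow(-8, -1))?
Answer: Rational(-8260725, 32) ≈ -2.5815e+5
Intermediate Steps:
Y = Rational(5, 4) (Y = Mul(-10, Rational(-1, 8)) = Rational(5, 4) ≈ 1.2500)
Function('j')(t, w) = Mul(-2, t, w) (Function('j')(t, w) = Add(Mul(Mul(-2, t), w), 0) = Add(Mul(-2, t, w), 0) = Mul(-2, t, w))
Function('c')(I) = Mul(Add(3, I), Add(I, Mul(-2, Pow(I, 2)))) (Function('c')(I) = Mul(Add(I, Mul(-2, I, I)), Add(I, 3)) = Mul(Add(I, Mul(-2, Pow(I, 2))), Add(3, I)) = Mul(Add(3, I), Add(I, Mul(-2, Pow(I, 2)))))
Mul(K, Function('c')(Y)) = Mul(32395, Mul(Rational(5, 4), Add(3, Mul(-5, Rational(5, 4)), Mul(-2, Pow(Rational(5, 4), 2))))) = Mul(32395, Mul(Rational(5, 4), Add(3, Rational(-25, 4), Mul(-2, Rational(25, 16))))) = Mul(32395, Mul(Rational(5, 4), Add(3, Rational(-25, 4), Rational(-25, 8)))) = Mul(32395, Mul(Rational(5, 4), Rational(-51, 8))) = Mul(32395, Rational(-255, 32)) = Rational(-8260725, 32)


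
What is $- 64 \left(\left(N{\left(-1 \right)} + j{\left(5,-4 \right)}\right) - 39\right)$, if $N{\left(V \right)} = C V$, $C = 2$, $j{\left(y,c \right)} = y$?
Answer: $2304$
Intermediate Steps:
$N{\left(V \right)} = 2 V$
$- 64 \left(\left(N{\left(-1 \right)} + j{\left(5,-4 \right)}\right) - 39\right) = - 64 \left(\left(2 \left(-1\right) + 5\right) - 39\right) = - 64 \left(\left(-2 + 5\right) - 39\right) = - 64 \left(3 - 39\right) = \left(-64\right) \left(-36\right) = 2304$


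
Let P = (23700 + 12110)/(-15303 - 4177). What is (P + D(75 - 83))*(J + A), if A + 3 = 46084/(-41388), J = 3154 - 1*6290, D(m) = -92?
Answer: 861004981/2922 ≈ 2.9466e+5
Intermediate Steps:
P = -3581/1948 (P = 35810/(-19480) = 35810*(-1/19480) = -3581/1948 ≈ -1.8383)
J = -3136 (J = 3154 - 6290 = -3136)
A = -42562/10347 (A = -3 + 46084/(-41388) = -3 + 46084*(-1/41388) = -3 - 11521/10347 = -42562/10347 ≈ -4.1135)
(P + D(75 - 83))*(J + A) = (-3581/1948 - 92)*(-3136 - 42562/10347) = -182797/1948*(-32490754/10347) = 861004981/2922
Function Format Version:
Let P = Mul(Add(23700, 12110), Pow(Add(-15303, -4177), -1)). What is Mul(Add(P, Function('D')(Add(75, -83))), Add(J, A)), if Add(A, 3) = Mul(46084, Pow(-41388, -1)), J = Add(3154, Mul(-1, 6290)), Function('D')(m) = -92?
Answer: Rational(861004981, 2922) ≈ 2.9466e+5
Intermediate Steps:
P = Rational(-3581, 1948) (P = Mul(35810, Pow(-19480, -1)) = Mul(35810, Rational(-1, 19480)) = Rational(-3581, 1948) ≈ -1.8383)
J = -3136 (J = Add(3154, -6290) = -3136)
A = Rational(-42562, 10347) (A = Add(-3, Mul(46084, Pow(-41388, -1))) = Add(-3, Mul(46084, Rational(-1, 41388))) = Add(-3, Rational(-11521, 10347)) = Rational(-42562, 10347) ≈ -4.1135)
Mul(Add(P, Function('D')(Add(75, -83))), Add(J, A)) = Mul(Add(Rational(-3581, 1948), -92), Add(-3136, Rational(-42562, 10347))) = Mul(Rational(-182797, 1948), Rational(-32490754, 10347)) = Rational(861004981, 2922)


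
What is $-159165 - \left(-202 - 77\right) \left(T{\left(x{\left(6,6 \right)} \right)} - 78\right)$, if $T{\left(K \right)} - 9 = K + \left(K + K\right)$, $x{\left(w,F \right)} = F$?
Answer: $-173394$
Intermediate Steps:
$T{\left(K \right)} = 9 + 3 K$ ($T{\left(K \right)} = 9 + \left(K + \left(K + K\right)\right) = 9 + \left(K + 2 K\right) = 9 + 3 K$)
$-159165 - \left(-202 - 77\right) \left(T{\left(x{\left(6,6 \right)} \right)} - 78\right) = -159165 - \left(-202 - 77\right) \left(\left(9 + 3 \cdot 6\right) - 78\right) = -159165 - - 279 \left(\left(9 + 18\right) - 78\right) = -159165 - - 279 \left(27 - 78\right) = -159165 - \left(-279\right) \left(-51\right) = -159165 - 14229 = -173394$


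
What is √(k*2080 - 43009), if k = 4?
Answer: I*√34689 ≈ 186.25*I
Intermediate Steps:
√(k*2080 - 43009) = √(4*2080 - 43009) = √(8320 - 43009) = √(-34689) = I*√34689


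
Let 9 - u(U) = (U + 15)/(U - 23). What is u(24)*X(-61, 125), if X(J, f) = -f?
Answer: 3750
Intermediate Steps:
u(U) = 9 - (15 + U)/(-23 + U) (u(U) = 9 - (U + 15)/(U - 23) = 9 - (15 + U)/(-23 + U))
u(24)*X(-61, 125) = (2*(-111 + 4*24)/(-23 + 24))*(-1*125) = (2*(-111 + 96)/1)*(-125) = (2*1*(-15))*(-125) = -30*(-125) = 3750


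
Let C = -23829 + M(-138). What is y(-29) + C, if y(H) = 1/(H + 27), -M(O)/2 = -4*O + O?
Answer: -49315/2 ≈ -24658.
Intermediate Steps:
M(O) = 6*O (M(O) = -2*(-4*O + O) = -(-6)*O = 6*O)
y(H) = 1/(27 + H)
C = -24657 (C = -23829 + 6*(-138) = -23829 - 828 = -24657)
y(-29) + C = 1/(27 - 29) - 24657 = 1/(-2) - 24657 = -1/2 - 24657 = -49315/2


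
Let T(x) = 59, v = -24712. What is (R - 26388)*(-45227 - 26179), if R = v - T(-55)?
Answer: 3653059554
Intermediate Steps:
R = -24771 (R = -24712 - 1*59 = -24712 - 59 = -24771)
(R - 26388)*(-45227 - 26179) = (-24771 - 26388)*(-45227 - 26179) = -51159*(-71406) = 3653059554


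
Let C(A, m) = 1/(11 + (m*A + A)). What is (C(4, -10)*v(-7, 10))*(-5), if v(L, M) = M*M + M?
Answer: 22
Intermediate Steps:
C(A, m) = 1/(11 + A + A*m) (C(A, m) = 1/(11 + (A*m + A)) = 1/(11 + (A + A*m)) = 1/(11 + A + A*m))
v(L, M) = M + M² (v(L, M) = M² + M = M + M²)
(C(4, -10)*v(-7, 10))*(-5) = ((10*(1 + 10))/(11 + 4 + 4*(-10)))*(-5) = ((10*11)/(11 + 4 - 40))*(-5) = (110/(-25))*(-5) = -1/25*110*(-5) = -22/5*(-5) = 22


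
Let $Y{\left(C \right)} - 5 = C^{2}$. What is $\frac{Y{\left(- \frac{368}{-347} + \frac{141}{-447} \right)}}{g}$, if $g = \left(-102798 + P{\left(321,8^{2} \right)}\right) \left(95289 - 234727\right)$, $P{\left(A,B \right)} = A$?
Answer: $\frac{7425011287}{19098930075111738267} \approx 3.8877 \cdot 10^{-10}$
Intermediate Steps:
$g = 14289187926$ ($g = \left(-102798 + 321\right) \left(95289 - 234727\right) = \left(-102477\right) \left(-139438\right) = 14289187926$)
$Y{\left(C \right)} = 5 + C^{2}$
$\frac{Y{\left(- \frac{368}{-347} + \frac{141}{-447} \right)}}{g} = \frac{5 + \left(- \frac{368}{-347} + \frac{141}{-447}\right)^{2}}{14289187926} = \left(5 + \left(\left(-368\right) \left(- \frac{1}{347}\right) + 141 \left(- \frac{1}{447}\right)\right)^{2}\right) \frac{1}{14289187926} = \left(5 + \left(\frac{368}{347} - \frac{47}{149}\right)^{2}\right) \frac{1}{14289187926} = \left(5 + \left(\frac{38523}{51703}\right)^{2}\right) \frac{1}{14289187926} = \left(5 + \frac{1484021529}{2673200209}\right) \frac{1}{14289187926} = \frac{14850022574}{2673200209} \cdot \frac{1}{14289187926} = \frac{7425011287}{19098930075111738267}$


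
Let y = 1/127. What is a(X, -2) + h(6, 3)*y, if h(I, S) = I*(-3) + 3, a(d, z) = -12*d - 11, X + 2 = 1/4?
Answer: 1255/127 ≈ 9.8819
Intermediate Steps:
X = -7/4 (X = -2 + 1/4 = -2 + ¼ = -7/4 ≈ -1.7500)
a(d, z) = -11 - 12*d
h(I, S) = 3 - 3*I (h(I, S) = -3*I + 3 = 3 - 3*I)
y = 1/127 ≈ 0.0078740
a(X, -2) + h(6, 3)*y = (-11 - 12*(-7/4)) + (3 - 3*6)*(1/127) = (-11 + 21) + (3 - 18)*(1/127) = 10 - 15*1/127 = 10 - 15/127 = 1255/127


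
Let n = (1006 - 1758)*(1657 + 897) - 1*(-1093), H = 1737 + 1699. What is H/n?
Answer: -3436/1919515 ≈ -0.0017900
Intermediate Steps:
H = 3436
n = -1919515 (n = -752*2554 + 1093 = -1920608 + 1093 = -1919515)
H/n = 3436/(-1919515) = 3436*(-1/1919515) = -3436/1919515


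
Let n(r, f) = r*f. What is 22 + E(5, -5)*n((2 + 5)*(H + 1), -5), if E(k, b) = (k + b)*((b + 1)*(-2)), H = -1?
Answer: 22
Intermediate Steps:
E(k, b) = (-2 - 2*b)*(b + k) (E(k, b) = (b + k)*((1 + b)*(-2)) = (b + k)*(-2 - 2*b) = (-2 - 2*b)*(b + k))
n(r, f) = f*r
22 + E(5, -5)*n((2 + 5)*(H + 1), -5) = 22 + (-2*(-5) - 2*5 - 2*(-5)² - 2*(-5)*5)*(-5*(2 + 5)*(-1 + 1)) = 22 + (10 - 10 - 2*25 + 50)*(-35*0) = 22 + (10 - 10 - 50 + 50)*(-5*0) = 22 + 0*0 = 22 + 0 = 22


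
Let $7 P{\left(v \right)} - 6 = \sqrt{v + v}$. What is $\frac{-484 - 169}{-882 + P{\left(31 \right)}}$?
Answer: $\frac{14096964}{19022081} + \frac{4571 \sqrt{62}}{38044162} \approx 0.74203$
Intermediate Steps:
$P{\left(v \right)} = \frac{6}{7} + \frac{\sqrt{2} \sqrt{v}}{7}$ ($P{\left(v \right)} = \frac{6}{7} + \frac{\sqrt{v + v}}{7} = \frac{6}{7} + \frac{\sqrt{2 v}}{7} = \frac{6}{7} + \frac{\sqrt{2} \sqrt{v}}{7}$)
$\frac{-484 - 169}{-882 + P{\left(31 \right)}} = \frac{-484 - 169}{-882 + \left(\frac{6}{7} + \frac{\sqrt{2} \sqrt{31}}{7}\right)} = - \frac{653}{-882 + \left(\frac{6}{7} + \frac{\sqrt{62}}{7}\right)} = - \frac{653}{- \frac{6168}{7} + \frac{\sqrt{62}}{7}}$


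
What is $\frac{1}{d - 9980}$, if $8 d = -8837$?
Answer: $- \frac{8}{88677} \approx -9.0215 \cdot 10^{-5}$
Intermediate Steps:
$d = - \frac{8837}{8}$ ($d = \frac{1}{8} \left(-8837\right) = - \frac{8837}{8} \approx -1104.6$)
$\frac{1}{d - 9980} = \frac{1}{- \frac{8837}{8} - 9980} = \frac{1}{- \frac{88677}{8}} = - \frac{8}{88677}$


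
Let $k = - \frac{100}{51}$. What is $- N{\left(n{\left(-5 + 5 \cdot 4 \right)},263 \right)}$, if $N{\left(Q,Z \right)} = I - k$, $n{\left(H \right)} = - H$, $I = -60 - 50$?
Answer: $\frac{5510}{51} \approx 108.04$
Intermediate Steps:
$k = - \frac{100}{51}$ ($k = \left(-100\right) \frac{1}{51} = - \frac{100}{51} \approx -1.9608$)
$I = -110$
$N{\left(Q,Z \right)} = - \frac{5510}{51}$ ($N{\left(Q,Z \right)} = -110 - - \frac{100}{51} = -110 + \frac{100}{51} = - \frac{5510}{51}$)
$- N{\left(n{\left(-5 + 5 \cdot 4 \right)},263 \right)} = \left(-1\right) \left(- \frac{5510}{51}\right) = \frac{5510}{51}$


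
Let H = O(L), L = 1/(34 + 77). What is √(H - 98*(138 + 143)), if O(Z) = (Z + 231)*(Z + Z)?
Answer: I*√339244414/111 ≈ 165.93*I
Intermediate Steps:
L = 1/111 ≈ 0.0090090
O(Z) = 2*Z*(231 + Z) (O(Z) = (231 + Z)*(2*Z) = 2*Z*(231 + Z))
H = 51284/12321 (H = 2*(1/111)*(231 + 1/111) = 2*(1/111)*(25642/111) = 51284/12321 ≈ 4.1623)
√(H - 98*(138 + 143)) = √(51284/12321 - 98*(138 + 143)) = √(51284/12321 - 98*281) = √(51284/12321 - 27538) = √(-339244414/12321) = I*√339244414/111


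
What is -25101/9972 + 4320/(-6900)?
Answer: -400511/127420 ≈ -3.1432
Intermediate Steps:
-25101/9972 + 4320/(-6900) = -25101*1/9972 + 4320*(-1/6900) = -2789/1108 - 72/115 = -400511/127420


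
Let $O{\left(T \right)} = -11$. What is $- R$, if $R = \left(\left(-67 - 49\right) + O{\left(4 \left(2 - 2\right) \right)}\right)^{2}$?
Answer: $-16129$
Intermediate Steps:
$R = 16129$ ($R = \left(\left(-67 - 49\right) - 11\right)^{2} = \left(-116 - 11\right)^{2} = \left(-127\right)^{2} = 16129$)
$- R = \left(-1\right) 16129 = -16129$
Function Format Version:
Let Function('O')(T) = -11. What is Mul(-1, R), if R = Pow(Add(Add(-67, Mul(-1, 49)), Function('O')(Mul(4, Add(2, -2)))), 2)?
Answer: -16129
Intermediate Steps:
R = 16129 (R = Pow(Add(Add(-67, Mul(-1, 49)), -11), 2) = Pow(Add(Add(-67, -49), -11), 2) = Pow(Add(-116, -11), 2) = Pow(-127, 2) = 16129)
Mul(-1, R) = Mul(-1, 16129) = -16129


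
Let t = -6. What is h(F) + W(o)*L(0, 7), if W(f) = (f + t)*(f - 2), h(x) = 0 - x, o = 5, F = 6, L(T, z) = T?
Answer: -6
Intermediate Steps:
h(x) = -x
W(f) = (-6 + f)*(-2 + f) (W(f) = (f - 6)*(f - 2) = (-6 + f)*(-2 + f))
h(F) + W(o)*L(0, 7) = -1*6 + (12 + 5² - 8*5)*0 = -6 + (12 + 25 - 40)*0 = -6 - 3*0 = -6 + 0 = -6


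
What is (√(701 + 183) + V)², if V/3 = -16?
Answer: 3188 - 192*√221 ≈ 333.71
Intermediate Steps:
V = -48 (V = 3*(-16) = -48)
(√(701 + 183) + V)² = (√(701 + 183) - 48)² = (√884 - 48)² = (2*√221 - 48)² = (-48 + 2*√221)²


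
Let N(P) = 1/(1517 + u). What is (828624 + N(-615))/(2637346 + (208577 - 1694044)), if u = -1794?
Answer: 229528847/319070483 ≈ 0.71937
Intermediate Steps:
N(P) = -1/277 (N(P) = 1/(1517 - 1794) = 1/(-277) = -1/277)
(828624 + N(-615))/(2637346 + (208577 - 1694044)) = (828624 - 1/277)/(2637346 + (208577 - 1694044)) = 229528847/(277*(2637346 - 1485467)) = (229528847/277)/1151879 = (229528847/277)*(1/1151879) = 229528847/319070483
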